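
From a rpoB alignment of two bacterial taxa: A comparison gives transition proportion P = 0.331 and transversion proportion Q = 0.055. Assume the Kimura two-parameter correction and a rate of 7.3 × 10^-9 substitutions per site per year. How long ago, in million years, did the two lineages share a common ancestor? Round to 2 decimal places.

45.23

Under the Kimura two-parameter model, d = −½ ln(1 − 2P − Q) − ¼ ln(1 − 2Q).
1 − 2P − Q = 0.283, giving −½ ln(0.283) = 0.631154.
1 − 2Q = 0.89, giving −¼ ln(0.89) = 0.029133.
d = 0.631154 + 0.029133 = 0.660287.
Under a molecular clock d = 2μt, so t = d/(2μ) = 0.660287 / (2 × 7.3 × 10^-9) = 45.23 million years.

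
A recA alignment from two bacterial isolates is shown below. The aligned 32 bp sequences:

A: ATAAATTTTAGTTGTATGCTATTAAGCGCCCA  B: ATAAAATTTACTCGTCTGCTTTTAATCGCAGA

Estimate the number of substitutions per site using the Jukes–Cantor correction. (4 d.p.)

0.3041

The sequences differ at 8 of 32 sites (6, 11, 13, 16, 21, 26, 30, 31), so p = 8/32 = 0.25.
d = −(3/4) ln(1 − 4p/3) = −0.75 ln(1 − 0.333333) = −0.75 ln(0.666667)
  = −0.75 × (-0.405465) = 0.304099 substitutions/site.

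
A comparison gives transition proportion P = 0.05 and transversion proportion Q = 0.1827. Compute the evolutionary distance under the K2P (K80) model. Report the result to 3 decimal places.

Under the Kimura two-parameter model, d = −½ ln(1 − 2P − Q) − ¼ ln(1 − 2Q).
1 − 2P − Q = 0.7173, giving −½ ln(0.7173) = 0.166131.
1 − 2Q = 0.6346, giving −¼ ln(0.6346) = 0.113690.
d = 0.166131 + 0.113690 = 0.279821.

0.280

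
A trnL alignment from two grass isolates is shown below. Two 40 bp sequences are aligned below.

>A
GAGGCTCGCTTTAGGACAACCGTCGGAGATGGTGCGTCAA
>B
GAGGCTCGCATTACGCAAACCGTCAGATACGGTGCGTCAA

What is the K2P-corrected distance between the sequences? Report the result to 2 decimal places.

0.20

Of 40 sites, 2 differences are transitions and 5 are transversions, so P = 2/40 = 0.05 and Q = 5/40 = 0.125.
Under the Kimura two-parameter model, d = −½ ln(1 − 2P − Q) − ¼ ln(1 − 2Q).
1 − 2P − Q = 0.775, giving −½ ln(0.775) = 0.127446.
1 − 2Q = 0.75, giving −¼ ln(0.75) = 0.071921.
d = 0.127446 + 0.071921 = 0.199367.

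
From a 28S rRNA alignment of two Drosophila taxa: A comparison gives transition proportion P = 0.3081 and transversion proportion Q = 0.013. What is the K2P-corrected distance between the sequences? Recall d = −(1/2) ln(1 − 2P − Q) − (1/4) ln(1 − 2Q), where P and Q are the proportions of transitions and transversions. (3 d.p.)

Under the Kimura two-parameter model, d = −½ ln(1 − 2P − Q) − ¼ ln(1 − 2Q).
1 − 2P − Q = 0.3708, giving −½ ln(0.3708) = 0.496046.
1 − 2Q = 0.974, giving −¼ ln(0.974) = 0.006586.
d = 0.496046 + 0.006586 = 0.502632.

0.503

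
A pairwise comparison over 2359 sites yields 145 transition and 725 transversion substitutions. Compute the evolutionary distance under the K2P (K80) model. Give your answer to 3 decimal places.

0.520

P = 145/2359 ≈ 0.061467 and Q = 725/2359 ≈ 0.307334.
Under the Kimura two-parameter model, d = −½ ln(1 − 2P − Q) − ¼ ln(1 − 2Q).
1 − 2P − Q = 0.569732, giving −½ ln(0.569732) = 0.281295.
1 − 2Q = 0.385332, giving −¼ ln(0.385332) = 0.238412.
d = 0.281295 + 0.238412 = 0.519707.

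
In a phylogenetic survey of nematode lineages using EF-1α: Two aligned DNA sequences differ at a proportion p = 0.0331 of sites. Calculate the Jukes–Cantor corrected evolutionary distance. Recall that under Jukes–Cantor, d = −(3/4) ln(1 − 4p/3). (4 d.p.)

0.0339

d = −(3/4) ln(1 − 4p/3) = −0.75 ln(1 − 0.044133) = −0.75 ln(0.955867)
  = −0.75 × (-0.045136) = 0.033852 substitutions/site.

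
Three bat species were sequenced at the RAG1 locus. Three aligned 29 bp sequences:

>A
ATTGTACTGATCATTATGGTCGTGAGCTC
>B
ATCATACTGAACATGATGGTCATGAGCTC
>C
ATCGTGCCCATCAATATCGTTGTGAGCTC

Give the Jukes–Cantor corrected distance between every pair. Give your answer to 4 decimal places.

d(A,B) = 0.1959, d(A,C) = 0.2913, d(B,C) = 0.4618

A–B: 5/29 sites differ → p ≈ 0.172414, d = −0.75 ln(1 − 0.229885) = 0.195912 ≈ 0.1959.
A–C: 7/29 sites differ → p ≈ 0.241379, d = −0.75 ln(1 − 0.321839) = 0.291278 ≈ 0.2913.
B–C: 10/29 sites differ → p ≈ 0.344828, d = −0.75 ln(1 − 0.459771) = 0.461822 ≈ 0.4618.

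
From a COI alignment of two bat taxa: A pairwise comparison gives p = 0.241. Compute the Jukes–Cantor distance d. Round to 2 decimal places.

d = −(3/4) ln(1 − 4p/3) = −0.75 ln(1 − 0.321333) = −0.75 ln(0.678667)
  = −0.75 × (-0.387625) = 0.290719 substitutions/site.

0.29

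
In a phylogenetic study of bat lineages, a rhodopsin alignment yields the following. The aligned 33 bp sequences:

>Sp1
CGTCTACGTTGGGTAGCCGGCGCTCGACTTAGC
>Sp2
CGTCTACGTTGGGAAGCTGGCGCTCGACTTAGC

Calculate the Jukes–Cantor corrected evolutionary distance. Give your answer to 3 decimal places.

The sequences differ at 2 of 33 sites (14, 18), so p = 2/33 ≈ 0.060606.
d = −(3/4) ln(1 − 4p/3) = −0.75 ln(1 − 0.080808) = −0.75 ln(0.919192)
  = −0.75 × (-0.084260) = 0.063195 substitutions/site.

0.063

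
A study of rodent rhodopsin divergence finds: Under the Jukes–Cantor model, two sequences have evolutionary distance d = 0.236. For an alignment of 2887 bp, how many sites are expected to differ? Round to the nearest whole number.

Invert JC69: p = (3/4)(1 − e^(−4d/3)) = 0.75 × (1 − e^(-0.314667)) = 0.75 × (1 − 0.730032) = 0.202476.
Expected differing sites = pL ≈ 0.202476 × 2887 = 584.548212 ≈ 585.

585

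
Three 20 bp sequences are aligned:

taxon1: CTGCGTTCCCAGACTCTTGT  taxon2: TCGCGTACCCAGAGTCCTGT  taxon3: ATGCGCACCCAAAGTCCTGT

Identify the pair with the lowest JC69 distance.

taxon1–taxon2: 5/20 differ, p = 0.250, d = 0.304.
taxon1–taxon3: 6/20 differ, p = 0.300, d = 0.383.
taxon2–taxon3: 4/20 differ, p = 0.200, d = 0.233.
The smallest distance is between taxon2 and taxon3.

taxon2 and taxon3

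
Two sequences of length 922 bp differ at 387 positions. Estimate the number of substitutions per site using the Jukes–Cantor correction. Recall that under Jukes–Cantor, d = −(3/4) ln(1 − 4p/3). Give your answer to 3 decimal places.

p = 387/922 ≈ 0.41974.
d = −(3/4) ln(1 − 4p/3) = −0.75 ln(1 − 0.559653) = −0.75 ln(0.440347)
  = −0.75 × (-0.820192) = 0.615144 substitutions/site.

0.615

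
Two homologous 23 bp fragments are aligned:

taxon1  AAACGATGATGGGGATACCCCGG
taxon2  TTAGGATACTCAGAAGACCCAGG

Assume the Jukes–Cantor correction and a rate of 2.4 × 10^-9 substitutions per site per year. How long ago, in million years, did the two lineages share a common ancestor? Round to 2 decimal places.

135.44

The sequences differ at 10 of 23 sites (1, 2, 4, 8, 9, 11, 12, 14, 16, 21), so p = 10/23 ≈ 0.434783.
d = −(3/4) ln(1 − 4p/3) = −0.75 ln(1 − 0.579711) = −0.75 ln(0.420289)
  = −0.75 × (-0.866813) = 0.650110 substitutions/site.
Under a molecular clock d = 2μt, so t = d/(2μ) = 0.650110 / (2 × 2.4 × 10^-9) = 135.44 million years.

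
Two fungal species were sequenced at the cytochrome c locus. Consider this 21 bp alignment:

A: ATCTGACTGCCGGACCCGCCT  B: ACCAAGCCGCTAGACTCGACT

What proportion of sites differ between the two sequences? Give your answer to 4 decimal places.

The sequences differ at 9 of 21 positions (sites 2, 4, 5, 6, 8, 11, 12, 16, 19).
p = 9/21 = 0.428571… ≈ 0.4286 (to 4 d.p.).

0.4286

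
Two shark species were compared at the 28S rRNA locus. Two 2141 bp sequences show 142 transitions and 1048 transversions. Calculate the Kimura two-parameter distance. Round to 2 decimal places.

1.45

P = 142/2141 ≈ 0.066324 and Q = 1048/2141 ≈ 0.489491.
Under the Kimura two-parameter model, d = −½ ln(1 − 2P − Q) − ¼ ln(1 − 2Q).
1 − 2P − Q = 0.377861, giving −½ ln(0.377861) = 0.486614.
1 − 2Q = 0.021018, giving −¼ ln(0.021018) = 0.965594.
d = 0.486614 + 0.965594 = 1.452208.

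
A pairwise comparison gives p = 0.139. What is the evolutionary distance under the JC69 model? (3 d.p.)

d = −(3/4) ln(1 − 4p/3) = −0.75 ln(1 − 0.185333) = −0.75 ln(0.814667)
  = −0.75 × (-0.204976) = 0.153732 substitutions/site.

0.154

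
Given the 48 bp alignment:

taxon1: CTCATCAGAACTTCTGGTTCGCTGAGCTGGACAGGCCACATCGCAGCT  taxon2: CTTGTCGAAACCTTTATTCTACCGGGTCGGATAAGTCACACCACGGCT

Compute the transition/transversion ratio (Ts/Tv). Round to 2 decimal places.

20.00

Transitions are A↔G and C↔T; transversions are all other mismatches.
Transitions: 20. Transversions: 1.
R = 20/1 = 20.00.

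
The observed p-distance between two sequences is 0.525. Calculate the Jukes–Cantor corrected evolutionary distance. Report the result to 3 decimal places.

0.903

d = −(3/4) ln(1 − 4p/3) = −0.75 ln(1 − 0.7) = −0.75 ln(0.3)
  = −0.75 × (-1.203973) = 0.902980 substitutions/site.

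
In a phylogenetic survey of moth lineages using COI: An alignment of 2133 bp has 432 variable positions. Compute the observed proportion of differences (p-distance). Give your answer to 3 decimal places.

0.203

p = 432/2133 = 0.202531… ≈ 0.203 (to 3 d.p.).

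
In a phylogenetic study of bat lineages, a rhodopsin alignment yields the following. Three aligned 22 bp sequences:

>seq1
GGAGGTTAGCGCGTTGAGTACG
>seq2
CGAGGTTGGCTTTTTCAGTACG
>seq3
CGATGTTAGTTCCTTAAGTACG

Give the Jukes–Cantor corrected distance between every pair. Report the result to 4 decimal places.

d(seq1,seq2) = 0.3390, d(seq1,seq3) = 0.3390, d(seq2,seq3) = 0.3390

seq1–seq2: 6/22 sites differ → p ≈ 0.272727, d = −0.75 ln(1 − 0.363636) = 0.338988 ≈ 0.3390.
seq1–seq3: 6/22 sites differ → p ≈ 0.272727, d = −0.75 ln(1 − 0.363636) = 0.338988 ≈ 0.3390.
seq2–seq3: 6/22 sites differ → p ≈ 0.272727, d = −0.75 ln(1 − 0.363636) = 0.338988 ≈ 0.3390.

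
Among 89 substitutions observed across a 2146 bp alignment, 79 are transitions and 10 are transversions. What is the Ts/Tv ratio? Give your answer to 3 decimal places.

7.900

R = 79/10 = 7.900.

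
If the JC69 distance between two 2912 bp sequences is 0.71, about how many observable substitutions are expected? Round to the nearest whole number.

Invert JC69: p = (3/4)(1 − e^(−4d/3)) = 0.75 × (1 − e^(-0.946667)) = 0.75 × (1 − 0.388032) = 0.458976.
Expected differing sites = pL ≈ 0.458976 × 2912 = 1336.538112 ≈ 1337.

1337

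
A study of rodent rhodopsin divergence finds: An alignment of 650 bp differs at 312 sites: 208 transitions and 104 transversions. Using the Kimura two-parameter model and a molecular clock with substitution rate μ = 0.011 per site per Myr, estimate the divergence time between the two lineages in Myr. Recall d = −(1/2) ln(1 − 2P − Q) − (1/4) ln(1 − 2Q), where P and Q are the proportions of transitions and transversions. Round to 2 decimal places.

P = 208/650 = 0.32 and Q = 104/650 = 0.16.
Under the Kimura two-parameter model, d = −½ ln(1 − 2P − Q) − ¼ ln(1 − 2Q).
1 − 2P − Q = 0.2, giving −½ ln(0.2) = 0.804719.
1 − 2Q = 0.68, giving −¼ ln(0.68) = 0.096416.
d = 0.804719 + 0.096416 = 0.901135.
Under a molecular clock d = 2μt, so t = d/(2μ) = 0.901135 / (2 × 0.011) = 40.96 Myr.

40.96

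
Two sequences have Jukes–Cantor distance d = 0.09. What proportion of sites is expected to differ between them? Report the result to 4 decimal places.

0.0848

p = (3/4)(1 − e^(−4d/3)) = 0.75 × (1 − e^(-0.12)) = 0.75 × (1 − 0.886920) = 0.084810.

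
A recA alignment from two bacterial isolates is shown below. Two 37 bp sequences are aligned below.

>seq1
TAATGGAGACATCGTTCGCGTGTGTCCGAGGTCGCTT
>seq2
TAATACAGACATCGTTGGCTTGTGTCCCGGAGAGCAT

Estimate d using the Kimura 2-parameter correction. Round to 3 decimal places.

0.335

Of 37 sites, 3 differences are transitions and 7 are transversions, so P = 3/37 ≈ 0.081081 and Q = 7/37 ≈ 0.189189.
Under the Kimura two-parameter model, d = −½ ln(1 − 2P − Q) − ¼ ln(1 − 2Q).
1 − 2P − Q = 0.648649, giving −½ ln(0.648649) = 0.216432.
1 − 2Q = 0.621622, giving −¼ ln(0.621622) = 0.118856.
d = 0.216432 + 0.118856 = 0.335288.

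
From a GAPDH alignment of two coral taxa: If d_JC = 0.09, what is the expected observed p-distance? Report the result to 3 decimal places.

0.085

p = (3/4)(1 − e^(−4d/3)) = 0.75 × (1 − e^(-0.12)) = 0.75 × (1 − 0.886920) = 0.084810.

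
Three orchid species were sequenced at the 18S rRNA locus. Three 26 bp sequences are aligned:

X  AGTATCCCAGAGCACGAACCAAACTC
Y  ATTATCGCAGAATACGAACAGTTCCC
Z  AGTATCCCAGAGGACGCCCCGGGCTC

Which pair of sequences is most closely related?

X–Y: 9/26 differ, p = 0.346, d = 0.464.
X–Z: 6/26 differ, p = 0.231, d = 0.276.
Y–Z: 10/26 differ, p = 0.385, d = 0.539.
The smallest distance is between X and Z.

X and Z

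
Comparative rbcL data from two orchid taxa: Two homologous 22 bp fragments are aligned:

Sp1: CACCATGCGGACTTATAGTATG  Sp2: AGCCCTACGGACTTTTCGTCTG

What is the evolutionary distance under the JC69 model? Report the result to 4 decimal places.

The sequences differ at 7 of 22 sites (1, 2, 5, 7, 15, 17, 20), so p = 7/22 ≈ 0.318182.
d = −(3/4) ln(1 − 4p/3) = −0.75 ln(1 − 0.424243) = −0.75 ln(0.575757)
  = −0.75 × (-0.552070) = 0.414053 substitutions/site.

0.4141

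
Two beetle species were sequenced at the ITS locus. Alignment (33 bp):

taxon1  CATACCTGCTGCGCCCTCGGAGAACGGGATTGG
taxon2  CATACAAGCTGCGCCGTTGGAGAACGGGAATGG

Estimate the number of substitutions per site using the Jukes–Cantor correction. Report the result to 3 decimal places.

0.169

The sequences differ at 5 of 33 sites (6, 7, 16, 18, 30), so p = 5/33 ≈ 0.151515.
d = −(3/4) ln(1 − 4p/3) = −0.75 ln(1 − 0.20202) = −0.75 ln(0.79798)
  = −0.75 × (-0.225672) = 0.169254 substitutions/site.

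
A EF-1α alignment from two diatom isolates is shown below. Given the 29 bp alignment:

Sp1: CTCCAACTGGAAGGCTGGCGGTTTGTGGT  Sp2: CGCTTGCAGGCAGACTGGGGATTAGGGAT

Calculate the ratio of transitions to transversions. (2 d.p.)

0.71

Transitions are A↔G and C↔T; transversions are all other mismatches.
Transitions: 5. Transversions: 7.
R = 5/7 = 0.714285… ≈ 0.71 (to 2 d.p.).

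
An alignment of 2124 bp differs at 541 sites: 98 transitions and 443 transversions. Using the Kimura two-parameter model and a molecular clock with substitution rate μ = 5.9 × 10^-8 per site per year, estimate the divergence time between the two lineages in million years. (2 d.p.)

P = 98/2124 ≈ 0.046139 and Q = 443/2124 ≈ 0.208569.
Under the Kimura two-parameter model, d = −½ ln(1 − 2P − Q) − ¼ ln(1 − 2Q).
1 − 2P − Q = 0.699153, giving −½ ln(0.699153) = 0.178943.
1 − 2Q = 0.582862, giving −¼ ln(0.582862) = 0.134951.
d = 0.178943 + 0.134951 = 0.313894.
Under a molecular clock d = 2μt, so t = d/(2μ) = 0.313894 / (2 × 5.9 × 10^-8) = 2.66 million years.

2.66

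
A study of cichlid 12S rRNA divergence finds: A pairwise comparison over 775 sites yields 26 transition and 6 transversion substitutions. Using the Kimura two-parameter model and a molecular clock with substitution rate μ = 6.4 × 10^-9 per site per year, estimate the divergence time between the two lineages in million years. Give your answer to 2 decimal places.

3.34

P = 26/775 ≈ 0.033548 and Q = 6/775 ≈ 0.007742.
Under the Kimura two-parameter model, d = −½ ln(1 − 2P − Q) − ¼ ln(1 − 2Q).
1 − 2P − Q = 0.925162, giving −½ ln(0.925162) = 0.038893.
1 − 2Q = 0.984516, giving −¼ ln(0.984516) = 0.003901.
d = 0.038893 + 0.003901 = 0.042794.
Under a molecular clock d = 2μt, so t = d/(2μ) = 0.042794 / (2 × 6.4 × 10^-9) = 3.34 million years.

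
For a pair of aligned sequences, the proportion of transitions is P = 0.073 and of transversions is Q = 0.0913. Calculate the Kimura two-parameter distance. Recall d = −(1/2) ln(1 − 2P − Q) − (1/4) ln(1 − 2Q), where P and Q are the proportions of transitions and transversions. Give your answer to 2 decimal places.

Under the Kimura two-parameter model, d = −½ ln(1 − 2P − Q) − ¼ ln(1 − 2Q).
1 − 2P − Q = 0.7627, giving −½ ln(0.7627) = 0.135445.
1 − 2Q = 0.8174, giving −¼ ln(0.8174) = 0.050407.
d = 0.135445 + 0.050407 = 0.185852.

0.19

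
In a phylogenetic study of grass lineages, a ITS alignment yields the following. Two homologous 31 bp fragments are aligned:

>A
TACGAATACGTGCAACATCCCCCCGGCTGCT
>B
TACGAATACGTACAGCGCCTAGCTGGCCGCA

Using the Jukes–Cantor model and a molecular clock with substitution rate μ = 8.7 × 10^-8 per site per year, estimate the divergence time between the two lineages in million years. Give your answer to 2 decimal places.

The sequences differ at 10 of 31 sites (12, 15, 17, 18, 20, 21, 22, 24, 28, 31), so p = 10/31 ≈ 0.322581.
d = −(3/4) ln(1 − 4p/3) = −0.75 ln(1 − 0.430108) = −0.75 ln(0.569892)
  = −0.75 × (-0.562308) = 0.421731 substitutions/site.
Under a molecular clock d = 2μt, so t = d/(2μ) = 0.421731 / (2 × 8.7 × 10^-8) = 2.42 million years.

2.42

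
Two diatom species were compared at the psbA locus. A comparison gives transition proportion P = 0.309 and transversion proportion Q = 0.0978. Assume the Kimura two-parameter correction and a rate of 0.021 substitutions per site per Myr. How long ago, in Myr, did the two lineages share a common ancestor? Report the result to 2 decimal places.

16.27

Under the Kimura two-parameter model, d = −½ ln(1 − 2P − Q) − ¼ ln(1 − 2Q).
1 − 2P − Q = 0.2842, giving −½ ln(0.2842) = 0.629039.
1 − 2Q = 0.8044, giving −¼ ln(0.8044) = 0.054415.
d = 0.629039 + 0.054415 = 0.683454.
Under a molecular clock d = 2μt, so t = d/(2μ) = 0.683454 / (2 × 0.021) = 16.27 Myr.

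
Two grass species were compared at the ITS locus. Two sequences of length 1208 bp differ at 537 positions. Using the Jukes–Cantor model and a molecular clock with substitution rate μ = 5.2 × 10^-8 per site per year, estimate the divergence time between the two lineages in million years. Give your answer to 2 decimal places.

6.48

p = 537/1208 ≈ 0.444536.
d = −(3/4) ln(1 − 4p/3) = −0.75 ln(1 − 0.592715) = −0.75 ln(0.407285)
  = −0.75 × (-0.898242) = 0.673682 substitutions/site.
Under a molecular clock d = 2μt, so t = d/(2μ) = 0.673682 / (2 × 5.2 × 10^-8) = 6.48 million years.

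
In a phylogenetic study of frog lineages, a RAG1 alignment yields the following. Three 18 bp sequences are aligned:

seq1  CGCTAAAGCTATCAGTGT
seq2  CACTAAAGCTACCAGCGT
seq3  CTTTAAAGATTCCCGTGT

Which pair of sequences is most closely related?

seq1–seq2: 3/18 differ, p = 0.167, d = 0.188.
seq1–seq3: 6/18 differ, p = 0.333, d = 0.441.
seq2–seq3: 6/18 differ, p = 0.333, d = 0.441.
The smallest distance is between seq1 and seq2.

seq1 and seq2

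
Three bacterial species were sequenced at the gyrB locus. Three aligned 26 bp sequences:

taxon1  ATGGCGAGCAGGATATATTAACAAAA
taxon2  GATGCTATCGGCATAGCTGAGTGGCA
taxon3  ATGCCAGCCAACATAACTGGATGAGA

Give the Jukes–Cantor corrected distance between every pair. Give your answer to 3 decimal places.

d(taxon1,taxon2) = 1.100, d(taxon1,taxon3) = 0.824, d(taxon2,taxon3) = 0.949

taxon1–taxon2: 15/26 sites differ → p ≈ 0.576923, d = −0.75 ln(1 − 0.769231) = 1.099754 ≈ 1.100.
taxon1–taxon3: 13/26 sites differ → p = 0.5, d = −0.75 ln(1 − 0.666667) = 0.823960 ≈ 0.824.
taxon2–taxon3: 14/26 sites differ → p ≈ 0.538462, d = −0.75 ln(1 − 0.717949) = 0.949251 ≈ 0.949.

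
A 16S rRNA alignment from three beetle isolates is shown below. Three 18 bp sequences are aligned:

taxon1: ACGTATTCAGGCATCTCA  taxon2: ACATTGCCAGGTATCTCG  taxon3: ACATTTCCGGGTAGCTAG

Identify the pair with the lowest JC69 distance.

taxon2 and taxon3

taxon1–taxon2: 6/18 differ, p = 0.333, d = 0.441.
taxon1–taxon3: 8/18 differ, p = 0.444, d = 0.673.
taxon2–taxon3: 4/18 differ, p = 0.222, d = 0.264.
The smallest distance is between taxon2 and taxon3.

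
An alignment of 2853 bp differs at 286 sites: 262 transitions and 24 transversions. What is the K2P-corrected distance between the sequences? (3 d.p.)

P = 262/2853 ≈ 0.091833 and Q = 24/2853 ≈ 0.008412.
Under the Kimura two-parameter model, d = −½ ln(1 − 2P − Q) − ¼ ln(1 − 2Q).
1 − 2P − Q = 0.807922, giving −½ ln(0.807922) = 0.106645.
1 − 2Q = 0.983176, giving −¼ ln(0.983176) = 0.004242.
d = 0.106645 + 0.004242 = 0.110887.

0.111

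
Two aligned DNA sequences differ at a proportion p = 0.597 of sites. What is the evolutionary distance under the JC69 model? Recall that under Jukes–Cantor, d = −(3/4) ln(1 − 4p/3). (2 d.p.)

1.19

d = −(3/4) ln(1 − 4p/3) = −0.75 ln(1 − 0.796) = −0.75 ln(0.204)
  = −0.75 × (-1.589635) = 1.192226 substitutions/site.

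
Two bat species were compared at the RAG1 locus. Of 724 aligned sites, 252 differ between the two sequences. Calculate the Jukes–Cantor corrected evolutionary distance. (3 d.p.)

p = 252/724 ≈ 0.348066.
d = −(3/4) ln(1 − 4p/3) = −0.75 ln(1 − 0.464088) = −0.75 ln(0.535912)
  = −0.75 × (-0.623785) = 0.467839 substitutions/site.

0.468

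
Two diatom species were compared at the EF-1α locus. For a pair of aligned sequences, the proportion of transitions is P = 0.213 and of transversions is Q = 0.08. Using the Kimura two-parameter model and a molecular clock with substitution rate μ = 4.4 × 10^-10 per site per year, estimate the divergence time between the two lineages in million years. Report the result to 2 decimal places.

450.23

Under the Kimura two-parameter model, d = −½ ln(1 − 2P − Q) − ¼ ln(1 − 2Q).
1 − 2P − Q = 0.494, giving −½ ln(0.494) = 0.352610.
1 − 2Q = 0.84, giving −¼ ln(0.84) = 0.043588.
d = 0.352610 + 0.043588 = 0.396198.
Under a molecular clock d = 2μt, so t = d/(2μ) = 0.396198 / (2 × 4.4 × 10^-10) = 450.23 million years.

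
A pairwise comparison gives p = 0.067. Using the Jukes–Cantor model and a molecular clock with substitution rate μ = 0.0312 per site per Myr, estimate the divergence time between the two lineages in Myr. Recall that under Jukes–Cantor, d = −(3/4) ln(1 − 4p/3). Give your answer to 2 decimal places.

1.12

d = −(3/4) ln(1 − 4p/3) = −0.75 ln(1 − 0.089333) = −0.75 ln(0.910667)
  = −0.75 × (-0.093578) = 0.070184 substitutions/site.
Under a molecular clock d = 2μt, so t = d/(2μ) = 0.070184 / (2 × 0.0312) = 1.12 Myr.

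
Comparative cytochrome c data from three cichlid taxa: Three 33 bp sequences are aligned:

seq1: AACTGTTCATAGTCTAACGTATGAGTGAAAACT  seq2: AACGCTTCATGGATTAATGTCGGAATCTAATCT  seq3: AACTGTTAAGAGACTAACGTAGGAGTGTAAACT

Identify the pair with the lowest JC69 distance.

seq1 and seq3

seq1–seq2: 12/33 differ, p = 0.364, d = 0.497.
seq1–seq3: 5/33 differ, p = 0.152, d = 0.169.
seq2–seq3: 11/33 differ, p = 0.333, d = 0.441.
The smallest distance is between seq1 and seq3.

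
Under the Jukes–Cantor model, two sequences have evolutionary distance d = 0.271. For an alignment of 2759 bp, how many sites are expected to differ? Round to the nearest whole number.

Invert JC69: p = (3/4)(1 − e^(−4d/3)) = 0.75 × (1 − e^(-0.361333)) = 0.75 × (1 − 0.696747) = 0.227440.
Expected differing sites = pL ≈ 0.227440 × 2759 = 627.50696 ≈ 628.

628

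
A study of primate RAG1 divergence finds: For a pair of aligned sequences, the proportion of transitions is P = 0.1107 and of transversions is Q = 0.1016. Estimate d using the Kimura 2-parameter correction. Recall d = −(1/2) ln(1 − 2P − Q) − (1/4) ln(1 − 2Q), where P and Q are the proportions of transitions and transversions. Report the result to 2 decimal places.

Under the Kimura two-parameter model, d = −½ ln(1 − 2P − Q) − ¼ ln(1 − 2Q).
1 − 2P − Q = 0.677, giving −½ ln(0.677) = 0.195042.
1 − 2Q = 0.7968, giving −¼ ln(0.7968) = 0.056788.
d = 0.195042 + 0.056788 = 0.251830.

0.25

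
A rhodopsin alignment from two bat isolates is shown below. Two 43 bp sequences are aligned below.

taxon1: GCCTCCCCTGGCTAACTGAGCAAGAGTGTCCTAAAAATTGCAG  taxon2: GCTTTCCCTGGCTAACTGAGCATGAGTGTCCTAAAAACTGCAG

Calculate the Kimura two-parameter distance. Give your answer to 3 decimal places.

0.101

Of 43 sites, 3 differences are transitions and 1 are transversions, so P = 3/43 ≈ 0.069767 and Q = 1/43 ≈ 0.023256.
Under the Kimura two-parameter model, d = −½ ln(1 − 2P − Q) − ¼ ln(1 − 2Q).
1 − 2P − Q = 0.83721, giving −½ ln(0.83721) = 0.088840.
1 − 2Q = 0.953488, giving −¼ ln(0.953488) = 0.011907.
d = 0.088840 + 0.011907 = 0.100747.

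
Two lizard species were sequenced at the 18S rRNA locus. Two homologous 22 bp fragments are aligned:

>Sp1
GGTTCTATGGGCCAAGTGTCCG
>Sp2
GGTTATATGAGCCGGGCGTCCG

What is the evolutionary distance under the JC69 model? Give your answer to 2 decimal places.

The sequences differ at 5 of 22 sites (5, 10, 14, 15, 17), so p = 5/22 ≈ 0.227273.
d = −(3/4) ln(1 − 4p/3) = −0.75 ln(1 − 0.303031) = −0.75 ln(0.696969)
  = −0.75 × (-0.361014) = 0.270761 substitutions/site.

0.27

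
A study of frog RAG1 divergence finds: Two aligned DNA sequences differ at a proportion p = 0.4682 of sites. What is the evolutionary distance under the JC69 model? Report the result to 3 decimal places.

d = −(3/4) ln(1 − 4p/3) = −0.75 ln(1 − 0.624267) = −0.75 ln(0.375733)
  = −0.75 × (-0.978876) = 0.734157 substitutions/site.

0.734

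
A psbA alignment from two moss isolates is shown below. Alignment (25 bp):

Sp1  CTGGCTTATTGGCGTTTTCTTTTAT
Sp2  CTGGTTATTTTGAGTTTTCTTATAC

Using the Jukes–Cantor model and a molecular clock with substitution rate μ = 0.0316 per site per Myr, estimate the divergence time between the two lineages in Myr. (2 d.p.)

The sequences differ at 7 of 25 sites (5, 7, 8, 11, 13, 22, 25), so p = 7/25 = 0.28.
d = −(3/4) ln(1 − 4p/3) = −0.75 ln(1 − 0.373333) = −0.75 ln(0.626667)
  = −0.75 × (-0.467340) = 0.350505 substitutions/site.
Under a molecular clock d = 2μt, so t = d/(2μ) = 0.350505 / (2 × 0.0316) = 5.55 Myr.

5.55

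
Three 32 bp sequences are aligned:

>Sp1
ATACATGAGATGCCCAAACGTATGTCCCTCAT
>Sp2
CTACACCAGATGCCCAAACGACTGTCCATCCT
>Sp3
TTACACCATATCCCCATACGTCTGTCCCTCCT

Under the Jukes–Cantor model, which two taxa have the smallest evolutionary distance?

Sp2 and Sp3

Sp1–Sp2: 7/32 differ, p = 0.219, d = 0.259.
Sp1–Sp3: 8/32 differ, p = 0.250, d = 0.304.
Sp2–Sp3: 6/32 differ, p = 0.188, d = 0.216.
The smallest distance is between Sp2 and Sp3.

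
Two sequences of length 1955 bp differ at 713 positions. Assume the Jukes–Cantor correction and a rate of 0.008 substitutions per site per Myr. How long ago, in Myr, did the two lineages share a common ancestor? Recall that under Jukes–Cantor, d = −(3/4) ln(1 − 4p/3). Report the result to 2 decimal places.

p = 713/1955 ≈ 0.364706.
d = −(3/4) ln(1 − 4p/3) = −0.75 ln(1 − 0.486275) = −0.75 ln(0.513725)
  = −0.75 × (-0.666067) = 0.499550 substitutions/site.
Under a molecular clock d = 2μt, so t = d/(2μ) = 0.499550 / (2 × 0.008) = 31.22 Myr.

31.22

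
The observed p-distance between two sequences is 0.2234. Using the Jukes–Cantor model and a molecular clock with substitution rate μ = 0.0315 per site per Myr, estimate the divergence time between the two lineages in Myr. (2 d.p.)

4.21

d = −(3/4) ln(1 − 4p/3) = −0.75 ln(1 − 0.297867) = −0.75 ln(0.702133)
  = −0.75 × (-0.353632) = 0.265224 substitutions/site.
Under a molecular clock d = 2μt, so t = d/(2μ) = 0.265224 / (2 × 0.0315) = 4.21 Myr.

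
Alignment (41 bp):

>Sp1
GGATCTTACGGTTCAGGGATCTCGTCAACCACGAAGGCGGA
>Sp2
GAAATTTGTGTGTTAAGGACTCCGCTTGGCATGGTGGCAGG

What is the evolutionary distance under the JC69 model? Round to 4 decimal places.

The sequences differ at 22 of 41 sites, so p = 22/41 ≈ 0.536585.
d = −(3/4) ln(1 − 4p/3) = −0.75 ln(1 − 0.715447) = −0.75 ln(0.284553)
  = −0.75 × (-1.256836) = 0.942627 substitutions/site.

0.9426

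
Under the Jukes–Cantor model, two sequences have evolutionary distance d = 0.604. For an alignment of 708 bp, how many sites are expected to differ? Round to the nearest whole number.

294

Invert JC69: p = (3/4)(1 − e^(−4d/3)) = 0.75 × (1 − e^(-0.805333)) = 0.75 × (1 − 0.446939) = 0.414796.
Expected differing sites = pL ≈ 0.414796 × 708 = 293.675568 ≈ 294.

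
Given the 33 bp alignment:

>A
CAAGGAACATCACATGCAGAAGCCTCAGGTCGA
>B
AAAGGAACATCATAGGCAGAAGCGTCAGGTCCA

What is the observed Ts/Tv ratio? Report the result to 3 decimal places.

0.250

Transitions are A↔G and C↔T; transversions are all other mismatches.
Transitions: 1. Transversions: 4.
R = 1/4 = 0.250.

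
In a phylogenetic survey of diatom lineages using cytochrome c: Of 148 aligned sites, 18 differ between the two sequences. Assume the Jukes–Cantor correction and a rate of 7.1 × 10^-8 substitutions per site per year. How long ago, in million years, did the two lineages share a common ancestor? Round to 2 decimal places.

p = 18/148 ≈ 0.121622.
d = −(3/4) ln(1 − 4p/3) = −0.75 ln(1 − 0.162163) = −0.75 ln(0.837837)
  = −0.75 × (-0.176932) = 0.132699 substitutions/site.
Under a molecular clock d = 2μt, so t = d/(2μ) = 0.132699 / (2 × 7.1 × 10^-8) = 0.93 million years.

0.93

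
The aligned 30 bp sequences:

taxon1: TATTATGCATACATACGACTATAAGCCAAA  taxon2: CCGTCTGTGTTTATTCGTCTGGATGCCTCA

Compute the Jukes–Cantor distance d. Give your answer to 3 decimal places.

The sequences differ at 15 of 30 sites, so p = 15/30 = 0.5.
d = −(3/4) ln(1 − 4p/3) = −0.75 ln(1 − 0.666667) = −0.75 ln(0.333333)
  = −0.75 × (-1.098613) = 0.823960 substitutions/site.

0.824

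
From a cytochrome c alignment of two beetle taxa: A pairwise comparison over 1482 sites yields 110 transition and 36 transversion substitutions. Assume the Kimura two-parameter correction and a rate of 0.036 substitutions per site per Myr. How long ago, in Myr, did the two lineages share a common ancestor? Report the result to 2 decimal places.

P = 110/1482 ≈ 0.074224 and Q = 36/1482 ≈ 0.024291.
Under the Kimura two-parameter model, d = −½ ln(1 − 2P − Q) − ¼ ln(1 − 2Q).
1 − 2P − Q = 0.827261, giving −½ ln(0.827261) = 0.094818.
1 − 2Q = 0.951418, giving −¼ ln(0.951418) = 0.012450.
d = 0.094818 + 0.012450 = 0.107268.
Under a molecular clock d = 2μt, so t = d/(2μ) = 0.107268 / (2 × 0.036) = 1.49 Myr.

1.49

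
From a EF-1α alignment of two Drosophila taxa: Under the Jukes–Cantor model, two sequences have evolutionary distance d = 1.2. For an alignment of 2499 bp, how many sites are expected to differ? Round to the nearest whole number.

Invert JC69: p = (3/4)(1 − e^(−4d/3)) = 0.75 × (1 − e^(-1.6)) = 0.75 × (1 − 0.201897) = 0.598577.
Expected differing sites = pL ≈ 0.598577 × 2499 = 1495.843923 ≈ 1496.

1496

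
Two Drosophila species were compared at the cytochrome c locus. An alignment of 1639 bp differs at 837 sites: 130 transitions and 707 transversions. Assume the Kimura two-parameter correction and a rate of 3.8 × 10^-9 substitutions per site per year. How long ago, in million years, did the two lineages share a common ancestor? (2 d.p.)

P = 130/1639 ≈ 0.079317 and Q = 707/1639 ≈ 0.431361.
Under the Kimura two-parameter model, d = −½ ln(1 − 2P − Q) − ¼ ln(1 − 2Q).
1 − 2P − Q = 0.410005, giving −½ ln(0.410005) = 0.445793.
1 − 2Q = 0.137278, giving −¼ ln(0.137278) = 0.496437.
d = 0.445793 + 0.496437 = 0.942230.
Under a molecular clock d = 2μt, so t = d/(2μ) = 0.942230 / (2 × 3.8 × 10^-9) = 123.98 million years.

123.98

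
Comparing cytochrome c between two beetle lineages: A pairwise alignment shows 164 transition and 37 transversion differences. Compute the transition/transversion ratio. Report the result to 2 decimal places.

4.43

R = 164/37 = 4.432432… ≈ 4.43 (to 2 d.p.).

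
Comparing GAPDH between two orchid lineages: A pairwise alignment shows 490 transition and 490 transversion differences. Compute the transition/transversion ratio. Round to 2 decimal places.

R = 490/490 = 1.00.

1.00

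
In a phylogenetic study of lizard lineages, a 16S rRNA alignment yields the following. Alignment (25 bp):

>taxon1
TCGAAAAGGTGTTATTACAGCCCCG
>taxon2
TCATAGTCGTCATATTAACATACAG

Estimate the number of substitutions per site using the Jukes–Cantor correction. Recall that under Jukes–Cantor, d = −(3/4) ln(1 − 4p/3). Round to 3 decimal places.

0.886

The sequences differ at 13 of 25 sites, so p = 13/25 = 0.52.
d = −(3/4) ln(1 − 4p/3) = −0.75 ln(1 − 0.693333) = −0.75 ln(0.306667)
  = −0.75 × (-1.181993) = 0.886495 substitutions/site.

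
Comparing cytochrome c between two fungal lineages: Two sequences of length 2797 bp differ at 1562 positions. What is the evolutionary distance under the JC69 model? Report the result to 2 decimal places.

p = 1562/2797 ≈ 0.558455.
d = −(3/4) ln(1 − 4p/3) = −0.75 ln(1 − 0.744607) = −0.75 ln(0.255393)
  = −0.75 × (-1.364952) = 1.023714 substitutions/site.

1.02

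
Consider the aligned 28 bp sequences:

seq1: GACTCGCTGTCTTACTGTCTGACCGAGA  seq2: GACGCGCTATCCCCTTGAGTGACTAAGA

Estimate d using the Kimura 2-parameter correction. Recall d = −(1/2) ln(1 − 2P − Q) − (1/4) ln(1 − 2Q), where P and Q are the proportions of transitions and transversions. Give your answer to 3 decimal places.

0.508

Of 28 sites, 6 differences are transitions and 4 are transversions, so P = 6/28 ≈ 0.214286 and Q = 4/28 ≈ 0.142857.
Under the Kimura two-parameter model, d = −½ ln(1 − 2P − Q) − ¼ ln(1 − 2Q).
1 − 2P − Q = 0.428571, giving −½ ln(0.428571) = 0.423649.
1 − 2Q = 0.714286, giving −¼ ln(0.714286) = 0.084118.
d = 0.423649 + 0.084118 = 0.507767.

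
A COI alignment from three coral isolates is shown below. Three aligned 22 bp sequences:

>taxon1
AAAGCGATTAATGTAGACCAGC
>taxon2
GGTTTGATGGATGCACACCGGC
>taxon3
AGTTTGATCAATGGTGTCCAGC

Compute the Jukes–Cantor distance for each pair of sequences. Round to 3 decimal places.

d(taxon1,taxon2) = 0.699, d(taxon1,taxon3) = 0.497, d(taxon2,taxon3) = 0.497

taxon1–taxon2: 10/22 sites differ → p ≈ 0.454545, d = −0.75 ln(1 − 0.60606) = 0.698667 ≈ 0.699.
taxon1–taxon3: 8/22 sites differ → p ≈ 0.363636, d = −0.75 ln(1 − 0.484848) = 0.497470 ≈ 0.497.
taxon2–taxon3: 8/22 sites differ → p ≈ 0.363636, d = −0.75 ln(1 − 0.484848) = 0.497470 ≈ 0.497.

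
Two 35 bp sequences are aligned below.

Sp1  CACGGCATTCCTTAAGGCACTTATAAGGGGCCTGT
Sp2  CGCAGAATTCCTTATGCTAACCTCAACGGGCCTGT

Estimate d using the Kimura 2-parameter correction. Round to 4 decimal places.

0.4660

Of 35 sites, 6 differences are transitions and 6 are transversions, so P = 6/35 ≈ 0.171429 and Q = 6/35 ≈ 0.171429.
Under the Kimura two-parameter model, d = −½ ln(1 − 2P − Q) − ¼ ln(1 − 2Q).
1 − 2P − Q = 0.485713, giving −½ ln(0.485713) = 0.361069.
1 − 2Q = 0.657142, giving −¼ ln(0.657142) = 0.104964.
d = 0.361069 + 0.104964 = 0.466033.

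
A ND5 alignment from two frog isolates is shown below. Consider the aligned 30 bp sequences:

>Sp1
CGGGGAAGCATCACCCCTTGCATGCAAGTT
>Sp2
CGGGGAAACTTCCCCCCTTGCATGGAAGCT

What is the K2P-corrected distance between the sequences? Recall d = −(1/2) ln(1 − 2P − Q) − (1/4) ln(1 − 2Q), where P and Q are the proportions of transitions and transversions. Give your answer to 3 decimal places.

Of 30 sites, 2 differences are transitions and 3 are transversions, so P = 2/30 ≈ 0.066667 and Q = 3/30 = 0.1.
Under the Kimura two-parameter model, d = −½ ln(1 − 2P − Q) − ¼ ln(1 − 2Q).
1 − 2P − Q = 0.766666, giving −½ ln(0.766666) = 0.132852.
1 − 2Q = 0.8, giving −¼ ln(0.8) = 0.055786.
d = 0.132852 + 0.055786 = 0.188638.

0.189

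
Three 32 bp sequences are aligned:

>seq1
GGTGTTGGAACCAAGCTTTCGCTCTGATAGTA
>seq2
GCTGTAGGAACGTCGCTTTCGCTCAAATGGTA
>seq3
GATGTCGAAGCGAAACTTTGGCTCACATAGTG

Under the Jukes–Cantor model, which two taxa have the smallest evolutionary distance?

seq1 and seq2

seq1–seq2: 8/32 differ, p = 0.250, d = 0.304.
seq1–seq3: 10/32 differ, p = 0.313, d = 0.404.
seq2–seq3: 11/32 differ, p = 0.344, d = 0.460.
The smallest distance is between seq1 and seq2.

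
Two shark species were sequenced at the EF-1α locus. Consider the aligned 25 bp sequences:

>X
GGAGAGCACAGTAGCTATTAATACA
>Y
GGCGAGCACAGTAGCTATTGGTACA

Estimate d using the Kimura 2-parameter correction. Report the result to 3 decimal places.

Of 25 sites, 2 differences are transitions and 1 are transversions, so P = 2/25 = 0.08 and Q = 1/25 = 0.04.
Under the Kimura two-parameter model, d = −½ ln(1 − 2P − Q) − ¼ ln(1 − 2Q).
1 − 2P − Q = 0.8, giving −½ ln(0.8) = 0.111572.
1 − 2Q = 0.92, giving −¼ ln(0.92) = 0.020845.
d = 0.111572 + 0.020845 = 0.132417.

0.132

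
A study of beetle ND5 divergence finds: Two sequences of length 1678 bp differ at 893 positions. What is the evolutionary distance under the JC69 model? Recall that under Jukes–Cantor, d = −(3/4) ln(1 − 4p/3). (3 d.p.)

0.927

p = 893/1678 ≈ 0.532181.
d = −(3/4) ln(1 − 4p/3) = −0.75 ln(1 − 0.709575) = −0.75 ln(0.290425)
  = −0.75 × (-1.236410) = 0.927308 substitutions/site.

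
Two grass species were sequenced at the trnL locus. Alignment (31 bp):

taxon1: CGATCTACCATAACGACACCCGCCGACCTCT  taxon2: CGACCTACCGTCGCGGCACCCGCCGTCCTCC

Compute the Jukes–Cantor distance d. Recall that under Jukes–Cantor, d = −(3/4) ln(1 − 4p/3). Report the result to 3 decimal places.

0.269

The sequences differ at 7 of 31 sites (4, 10, 12, 13, 16, 26, 31), so p = 7/31 ≈ 0.225806.
d = −(3/4) ln(1 − 4p/3) = −0.75 ln(1 − 0.301075) = −0.75 ln(0.698925)
  = −0.75 × (-0.358212) = 0.268659 substitutions/site.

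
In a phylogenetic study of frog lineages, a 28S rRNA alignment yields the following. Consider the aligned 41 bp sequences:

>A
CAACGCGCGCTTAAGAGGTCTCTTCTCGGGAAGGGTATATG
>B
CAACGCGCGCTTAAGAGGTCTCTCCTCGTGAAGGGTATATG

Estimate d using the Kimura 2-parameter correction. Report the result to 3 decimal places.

0.050

Of 41 sites, 1 differences are transitions and 1 are transversions, so P = 1/41 ≈ 0.02439 and Q = 1/41 ≈ 0.02439.
Under the Kimura two-parameter model, d = −½ ln(1 − 2P − Q) − ¼ ln(1 − 2Q).
1 − 2P − Q = 0.92683, giving −½ ln(0.92683) = 0.037993.
1 − 2Q = 0.95122, giving −¼ ln(0.95122) = 0.012502.
d = 0.037993 + 0.012502 = 0.050495.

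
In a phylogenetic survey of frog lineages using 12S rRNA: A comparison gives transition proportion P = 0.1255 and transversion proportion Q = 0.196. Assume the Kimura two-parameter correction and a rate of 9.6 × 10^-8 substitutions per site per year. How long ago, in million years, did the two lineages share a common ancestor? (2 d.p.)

Under the Kimura two-parameter model, d = −½ ln(1 − 2P − Q) − ¼ ln(1 − 2Q).
1 − 2P − Q = 0.553, giving −½ ln(0.553) = 0.296199.
1 − 2Q = 0.608, giving −¼ ln(0.608) = 0.124395.
d = 0.296199 + 0.124395 = 0.420594.
Under a molecular clock d = 2μt, so t = d/(2μ) = 0.420594 / (2 × 9.6 × 10^-8) = 2.19 million years.

2.19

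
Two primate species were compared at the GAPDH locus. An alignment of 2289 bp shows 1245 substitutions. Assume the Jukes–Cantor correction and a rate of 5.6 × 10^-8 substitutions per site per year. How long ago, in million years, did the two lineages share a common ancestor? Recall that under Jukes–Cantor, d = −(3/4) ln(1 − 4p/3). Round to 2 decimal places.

8.65

p = 1245/2289 ≈ 0.543906.
d = −(3/4) ln(1 − 4p/3) = −0.75 ln(1 − 0.725208) = −0.75 ln(0.274792)
  = −0.75 × (-1.291741) = 0.968806 substitutions/site.
Under a molecular clock d = 2μt, so t = d/(2μ) = 0.968806 / (2 × 5.6 × 10^-8) = 8.65 million years.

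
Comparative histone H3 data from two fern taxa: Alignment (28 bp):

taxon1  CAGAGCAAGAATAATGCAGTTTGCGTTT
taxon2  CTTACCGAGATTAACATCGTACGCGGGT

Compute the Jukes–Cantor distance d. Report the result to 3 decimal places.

0.724

The sequences differ at 13 of 28 sites, so p = 13/28 ≈ 0.464286.
d = −(3/4) ln(1 − 4p/3) = −0.75 ln(1 − 0.619048) = −0.75 ln(0.380952)
  = −0.75 × (-0.965082) = 0.723812 substitutions/site.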